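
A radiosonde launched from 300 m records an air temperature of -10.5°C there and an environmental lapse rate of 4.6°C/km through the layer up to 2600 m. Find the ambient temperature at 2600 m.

-21.08°C

300–2600 m, environmental: Δz = 2.3 km ⇒ ΔT = -10.58°C; T = -21.08°C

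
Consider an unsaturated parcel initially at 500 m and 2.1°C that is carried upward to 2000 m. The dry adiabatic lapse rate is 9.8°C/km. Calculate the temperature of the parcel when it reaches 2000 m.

From 500 m to 2000 m (dry adiabatic): cools by 9.8 × 1.5 = 14.7°C, giving -12.6°C.

-12.6°C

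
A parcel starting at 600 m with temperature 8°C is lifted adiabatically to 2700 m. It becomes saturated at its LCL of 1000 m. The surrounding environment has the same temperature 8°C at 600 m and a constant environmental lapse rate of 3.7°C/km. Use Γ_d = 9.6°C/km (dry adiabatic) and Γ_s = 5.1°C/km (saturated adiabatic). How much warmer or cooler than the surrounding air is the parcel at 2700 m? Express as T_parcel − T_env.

Parcel:
  600 → 1000 m (dry, 9.6°C/km): ΔT = -9.6 × 0.4 = -3.84°C → T = 4.16°C
  1000 → 2700 m (saturated, 5.1°C/km): ΔT = -5.1 × 1.7 = -8.67°C → T = -4.51°C
Environment:
  600 → 2700 m (environment, 3.7°C/km): ΔT = -3.7 × 2.1 = -7.77°C → T = 0.23°C
T_parcel − T_env = -4.51 − 0.23 = -4.74°C

-4.74°C (parcel cooler than environment)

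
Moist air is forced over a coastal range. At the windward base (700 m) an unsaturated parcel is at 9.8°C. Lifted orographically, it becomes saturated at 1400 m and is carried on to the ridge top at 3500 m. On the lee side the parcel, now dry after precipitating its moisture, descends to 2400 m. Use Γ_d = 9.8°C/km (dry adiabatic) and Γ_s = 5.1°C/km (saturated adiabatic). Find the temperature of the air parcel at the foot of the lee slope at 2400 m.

3.01°C

Dry to 1400 m: -9.8 × 0.7 km = -6.86°C, so T = 2.94°C.
Saturated to 3500 m: -5.1 × 2.1 km = -10.71°C, so T = -7.77°C.
Dry descent to 2400 m: +9.8 × 1.1 km = +10.78°C, so T = 3.01°C.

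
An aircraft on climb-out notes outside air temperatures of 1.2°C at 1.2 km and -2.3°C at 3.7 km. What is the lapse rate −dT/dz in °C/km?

Γ = −ΔT/Δz = (1.2 − (-2.3)) / (3700 − 1200) m
  = 3.5°C / 2.5 km = 1.4°C/km

1.4°C/km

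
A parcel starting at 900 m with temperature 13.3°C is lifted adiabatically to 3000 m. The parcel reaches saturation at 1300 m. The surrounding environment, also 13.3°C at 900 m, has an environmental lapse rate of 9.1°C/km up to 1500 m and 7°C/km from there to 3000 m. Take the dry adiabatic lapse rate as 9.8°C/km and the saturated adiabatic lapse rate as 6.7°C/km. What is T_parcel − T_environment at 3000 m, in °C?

Parcel:
  Dry to 1300 m: -9.8 × 0.4 km = -3.92°C, so T = 9.38°C.
  Saturated to 3000 m: -6.7 × 1.7 km = -11.39°C, so T = -2.01°C.
Environment:
  Environment, lower layer to 1500 m: -9.1 × 0.6 km = -5.46°C, so T = 7.84°C.
  Environment, upper layer to 3000 m: -7 × 1.5 km = -10.5°C, so T = -2.66°C.
T_parcel − T_env = -2.01 − (-2.66) = +0.65°C

+0.65°C (parcel warmer than environment)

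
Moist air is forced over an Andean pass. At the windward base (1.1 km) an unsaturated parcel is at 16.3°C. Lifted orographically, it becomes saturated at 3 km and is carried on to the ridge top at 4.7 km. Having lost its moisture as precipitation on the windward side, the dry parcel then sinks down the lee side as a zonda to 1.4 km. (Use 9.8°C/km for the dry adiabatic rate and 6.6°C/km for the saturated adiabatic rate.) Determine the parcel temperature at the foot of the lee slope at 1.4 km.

1100–3000 m, dry: Δz = 1.9 km ⇒ ΔT = -18.62°C; T = -2.32°C
3000–4700 m, saturated: Δz = 1.7 km ⇒ ΔT = -11.22°C; T = -13.54°C
4700–1400 m, dry descent: Δz = 3.3 km ⇒ ΔT = +32.34°C; T = 18.8°C

18.8°C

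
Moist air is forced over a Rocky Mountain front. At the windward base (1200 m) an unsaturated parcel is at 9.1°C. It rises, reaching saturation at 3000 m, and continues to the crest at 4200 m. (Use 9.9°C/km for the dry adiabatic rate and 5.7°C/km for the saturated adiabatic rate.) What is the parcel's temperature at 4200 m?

Dry to 3000 m: -9.9 × 1.8 km = -17.82°C, so T = -8.72°C.
Saturated to 4200 m: -5.7 × 1.2 km = -6.84°C, so T = -15.56°C.

-15.56°C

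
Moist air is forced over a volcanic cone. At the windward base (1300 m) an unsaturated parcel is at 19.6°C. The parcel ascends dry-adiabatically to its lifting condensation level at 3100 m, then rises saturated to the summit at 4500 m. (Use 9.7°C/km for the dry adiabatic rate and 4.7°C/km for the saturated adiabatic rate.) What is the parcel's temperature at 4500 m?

-4.44°C

1300 → 3100 m (dry, 9.7°C/km): ΔT = -9.7 × 1.8 = -17.46°C → T = 2.14°C
3100 → 4500 m (saturated, 4.7°C/km): ΔT = -4.7 × 1.4 = -6.58°C → T = -4.44°C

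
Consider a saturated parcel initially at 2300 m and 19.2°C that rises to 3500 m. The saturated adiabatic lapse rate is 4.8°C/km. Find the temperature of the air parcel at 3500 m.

13.44°C

2300–3500 m, saturated adiabatic: Δz = 1.2 km ⇒ ΔT = -5.76°C; T = 13.44°C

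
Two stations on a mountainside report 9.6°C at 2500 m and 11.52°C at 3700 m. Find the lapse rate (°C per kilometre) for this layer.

Γ = −ΔT/Δz = (9.6 − 11.52) / (3700 − 2500) m
  = -1.92°C / 1.2 km = -1.6°C/km

-1.6°C/km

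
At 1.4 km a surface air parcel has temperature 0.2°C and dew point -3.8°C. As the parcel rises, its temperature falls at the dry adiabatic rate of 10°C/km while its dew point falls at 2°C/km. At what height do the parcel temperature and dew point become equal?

T and T_d converge at 10 − 2 = 8°C per km
Height above start = (0.2 − (-3.8)) / 8 = 0.5 km
LCL altitude = 1400 m + 500 m = 1900 m

1.9 km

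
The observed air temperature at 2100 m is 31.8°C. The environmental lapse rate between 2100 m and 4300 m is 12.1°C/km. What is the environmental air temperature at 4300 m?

5.18°C

2100–4300 m, environmental: Δz = 2.2 km ⇒ ΔT = -26.62°C; T = 5.18°C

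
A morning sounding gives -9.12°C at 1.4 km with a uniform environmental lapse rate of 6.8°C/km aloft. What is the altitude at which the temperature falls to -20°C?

Height above start = (-9.12 − (-20)) / 6.8 = 1.6 km
Altitude = 1400 m + 1600 m = 3000 m

3 km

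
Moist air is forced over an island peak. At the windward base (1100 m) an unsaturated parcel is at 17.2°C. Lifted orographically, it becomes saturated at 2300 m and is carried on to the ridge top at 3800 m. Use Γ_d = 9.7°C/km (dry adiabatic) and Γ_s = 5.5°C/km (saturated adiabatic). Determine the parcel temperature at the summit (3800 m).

-2.69°C

Dry to 2300 m: -9.7 × 1.2 km = -11.64°C, so T = 5.56°C.
Saturated to 3800 m: -5.5 × 1.5 km = -8.25°C, so T = -2.69°C.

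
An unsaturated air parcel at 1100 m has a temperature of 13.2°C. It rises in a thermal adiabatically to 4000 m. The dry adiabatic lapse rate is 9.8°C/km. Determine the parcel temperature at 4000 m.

1100 → 4000 m (dry adiabatic, 9.8°C/km): ΔT = -9.8 × 2.9 = -28.42°C → T = -15.22°C

-15.22°C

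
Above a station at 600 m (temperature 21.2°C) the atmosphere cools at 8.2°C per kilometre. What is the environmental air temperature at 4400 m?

-9.96°C

From 600 m to 4400 m (environmental): cools by 8.2 × 3.8 = 31.16°C, giving -9.96°C.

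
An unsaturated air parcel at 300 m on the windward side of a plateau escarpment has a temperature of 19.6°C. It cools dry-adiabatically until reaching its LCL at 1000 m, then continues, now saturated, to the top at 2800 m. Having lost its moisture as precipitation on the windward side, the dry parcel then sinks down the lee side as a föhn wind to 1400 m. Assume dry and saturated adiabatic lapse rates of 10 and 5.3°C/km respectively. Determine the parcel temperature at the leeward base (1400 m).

17.06°C

300 → 1000 m (dry, 10°C/km): ΔT = -10 × 0.7 = -7°C → T = 12.6°C
1000 → 2800 m (saturated, 5.3°C/km): ΔT = -5.3 × 1.8 = -9.54°C → T = 3.06°C
2800 → 1400 m (dry descent, 10°C/km): ΔT = +10 × 1.4 = +14°C → T = 17.06°C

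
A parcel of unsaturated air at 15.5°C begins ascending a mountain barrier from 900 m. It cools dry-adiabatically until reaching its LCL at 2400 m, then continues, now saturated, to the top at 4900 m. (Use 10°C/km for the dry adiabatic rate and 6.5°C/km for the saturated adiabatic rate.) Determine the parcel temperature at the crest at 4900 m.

-15.75°C

From 900 m to 2400 m (dry): cools by 10 × 1.5 = 15°C, giving 0.5°C.
From 2400 m to 4900 m (saturated): cools by 6.5 × 2.5 = 16.25°C, giving -15.75°C.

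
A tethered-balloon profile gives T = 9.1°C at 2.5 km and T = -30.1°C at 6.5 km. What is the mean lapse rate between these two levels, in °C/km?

Γ = −ΔT/Δz = (9.1 − (-30.1)) / (6500 − 2500) m
  = 39.2°C / 4 km = 9.8°C/km

9.8°C/km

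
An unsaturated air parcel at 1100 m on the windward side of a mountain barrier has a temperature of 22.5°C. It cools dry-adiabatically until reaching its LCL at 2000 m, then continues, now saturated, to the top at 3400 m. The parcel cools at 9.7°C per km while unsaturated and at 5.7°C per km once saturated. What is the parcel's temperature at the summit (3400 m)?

5.79°C

1100–2000 m, dry: Δz = 0.9 km ⇒ ΔT = -8.73°C; T = 13.77°C
2000–3400 m, saturated: Δz = 1.4 km ⇒ ΔT = -7.98°C; T = 5.79°C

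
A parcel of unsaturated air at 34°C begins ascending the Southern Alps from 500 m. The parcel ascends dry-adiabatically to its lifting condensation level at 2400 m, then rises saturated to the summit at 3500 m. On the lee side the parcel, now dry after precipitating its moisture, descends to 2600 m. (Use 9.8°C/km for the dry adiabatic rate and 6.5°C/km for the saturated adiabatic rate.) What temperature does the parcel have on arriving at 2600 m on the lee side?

17.05°C

From 500 m to 2400 m (dry): cools by 9.8 × 1.9 = 18.62°C, giving 15.38°C.
From 2400 m to 3500 m (saturated): cools by 6.5 × 1.1 = 7.15°C, giving 8.23°C.
From 3500 m to 2600 m (dry descent): warms by 9.8 × 0.9 = 8.82°C, giving 17.05°C.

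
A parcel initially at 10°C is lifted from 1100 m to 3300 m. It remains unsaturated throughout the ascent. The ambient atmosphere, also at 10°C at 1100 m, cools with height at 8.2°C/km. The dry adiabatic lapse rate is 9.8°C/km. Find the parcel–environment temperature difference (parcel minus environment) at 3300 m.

-3.52°C (parcel cooler than environment)

Parcel:
  1100 → 3300 m (dry, 9.8°C/km): ΔT = -9.8 × 2.2 = -21.56°C → T = -11.56°C
Environment:
  1100 → 3300 m (environment, 8.2°C/km): ΔT = -8.2 × 2.2 = -18.04°C → T = -8.04°C
T_parcel − T_env = -11.56 − (-8.04) = -3.52°C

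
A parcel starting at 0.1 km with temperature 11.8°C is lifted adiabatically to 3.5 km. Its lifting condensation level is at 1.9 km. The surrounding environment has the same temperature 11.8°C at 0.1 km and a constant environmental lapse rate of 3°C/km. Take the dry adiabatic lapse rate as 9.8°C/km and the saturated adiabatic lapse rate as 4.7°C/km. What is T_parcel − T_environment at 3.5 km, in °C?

-14.96°C (parcel cooler than environment)

Parcel:
  100 → 1900 m (dry, 9.8°C/km): ΔT = -9.8 × 1.8 = -17.64°C → T = -5.84°C
  1900 → 3500 m (saturated, 4.7°C/km): ΔT = -4.7 × 1.6 = -7.52°C → T = -13.36°C
Environment:
  100 → 3500 m (environment, 3°C/km): ΔT = -3 × 3.4 = -10.2°C → T = 1.6°C
T_parcel − T_env = -13.36 − 1.6 = -14.96°C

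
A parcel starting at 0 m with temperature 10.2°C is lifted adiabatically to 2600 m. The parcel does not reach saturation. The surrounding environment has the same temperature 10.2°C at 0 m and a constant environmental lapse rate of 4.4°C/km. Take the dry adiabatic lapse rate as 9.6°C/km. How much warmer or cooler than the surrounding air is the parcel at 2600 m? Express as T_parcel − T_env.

Parcel:
  0–2600 m, dry: Δz = 2.6 km ⇒ ΔT = -24.96°C; T = -14.76°C
Environment:
  0–2600 m, environment: Δz = 2.6 km ⇒ ΔT = -11.44°C; T = -1.24°C
T_parcel − T_env = -14.76 − (-1.24) = -13.52°C

-13.52°C (parcel cooler than environment)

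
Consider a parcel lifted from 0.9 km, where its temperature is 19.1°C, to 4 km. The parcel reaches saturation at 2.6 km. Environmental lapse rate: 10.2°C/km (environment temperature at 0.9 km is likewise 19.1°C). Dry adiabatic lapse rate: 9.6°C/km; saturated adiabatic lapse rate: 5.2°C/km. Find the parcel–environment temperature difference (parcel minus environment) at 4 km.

+8.02°C (parcel warmer than environment)

Parcel:
  900 → 2600 m (dry, 9.6°C/km): ΔT = -9.6 × 1.7 = -16.32°C → T = 2.78°C
  2600 → 4000 m (saturated, 5.2°C/km): ΔT = -5.2 × 1.4 = -7.28°C → T = -4.5°C
Environment:
  900 → 4000 m (environment, 10.2°C/km): ΔT = -10.2 × 3.1 = -31.62°C → T = -12.52°C
T_parcel − T_env = -4.5 − (-12.52) = +8.02°C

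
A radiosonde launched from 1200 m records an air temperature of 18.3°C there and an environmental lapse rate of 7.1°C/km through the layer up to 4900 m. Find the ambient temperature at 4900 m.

-7.97°C

1200 → 4900 m (environmental, 7.1°C/km): ΔT = -7.1 × 3.7 = -26.27°C → T = -7.97°C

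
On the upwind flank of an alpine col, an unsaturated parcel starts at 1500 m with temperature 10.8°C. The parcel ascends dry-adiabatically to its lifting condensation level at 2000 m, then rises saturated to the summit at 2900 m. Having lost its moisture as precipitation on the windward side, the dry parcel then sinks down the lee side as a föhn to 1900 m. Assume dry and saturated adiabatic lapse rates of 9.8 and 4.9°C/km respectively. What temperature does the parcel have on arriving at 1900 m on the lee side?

From 1500 m to 2000 m (dry): cools by 9.8 × 0.5 = 4.9°C, giving 5.9°C.
From 2000 m to 2900 m (saturated): cools by 4.9 × 0.9 = 4.41°C, giving 1.49°C.
From 2900 m to 1900 m (dry descent): warms by 9.8 × 1 = 9.8°C, giving 11.29°C.

11.29°C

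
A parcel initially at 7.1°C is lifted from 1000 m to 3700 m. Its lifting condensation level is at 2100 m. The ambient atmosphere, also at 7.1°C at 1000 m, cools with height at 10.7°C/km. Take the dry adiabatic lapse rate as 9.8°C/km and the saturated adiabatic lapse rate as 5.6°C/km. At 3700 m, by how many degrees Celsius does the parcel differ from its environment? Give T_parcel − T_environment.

Parcel:
  1000 → 2100 m (dry, 9.8°C/km): ΔT = -9.8 × 1.1 = -10.78°C → T = -3.68°C
  2100 → 3700 m (saturated, 5.6°C/km): ΔT = -5.6 × 1.6 = -8.96°C → T = -12.64°C
Environment:
  1000 → 3700 m (environment, 10.7°C/km): ΔT = -10.7 × 2.7 = -28.89°C → T = -21.79°C
T_parcel − T_env = -12.64 − (-21.79) = +9.15°C

+9.15°C (parcel warmer than environment)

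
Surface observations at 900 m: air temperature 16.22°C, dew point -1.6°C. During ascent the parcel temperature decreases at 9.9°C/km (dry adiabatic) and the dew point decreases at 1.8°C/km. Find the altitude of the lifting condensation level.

3100 m

T and T_d converge at 9.9 − 1.8 = 8.1°C per km
Height above start = (16.22 − (-1.6)) / 8.1 = 2.2 km
LCL altitude = 900 m + 2200 m = 3100 m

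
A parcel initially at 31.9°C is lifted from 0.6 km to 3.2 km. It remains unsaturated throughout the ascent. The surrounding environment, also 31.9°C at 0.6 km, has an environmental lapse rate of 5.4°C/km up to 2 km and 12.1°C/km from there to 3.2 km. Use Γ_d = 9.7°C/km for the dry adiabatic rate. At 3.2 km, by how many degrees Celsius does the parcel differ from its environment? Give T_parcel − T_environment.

Parcel:
  Dry to 3200 m: -9.7 × 2.6 km = -25.22°C, so T = 6.68°C.
Environment:
  Environment, lower layer to 2000 m: -5.4 × 1.4 km = -7.56°C, so T = 24.34°C.
  Environment, upper layer to 3200 m: -12.1 × 1.2 km = -14.52°C, so T = 9.82°C.
T_parcel − T_env = 6.68 − 9.82 = -3.14°C

-3.14°C (parcel cooler than environment)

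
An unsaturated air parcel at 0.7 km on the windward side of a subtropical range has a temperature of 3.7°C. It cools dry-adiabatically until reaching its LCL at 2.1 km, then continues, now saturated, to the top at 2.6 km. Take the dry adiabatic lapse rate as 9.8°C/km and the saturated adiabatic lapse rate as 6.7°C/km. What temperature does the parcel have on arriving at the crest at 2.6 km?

-13.37°C

700 → 2100 m (dry, 9.8°C/km): ΔT = -9.8 × 1.4 = -13.72°C → T = -10.02°C
2100 → 2600 m (saturated, 6.7°C/km): ΔT = -6.7 × 0.5 = -3.35°C → T = -13.37°C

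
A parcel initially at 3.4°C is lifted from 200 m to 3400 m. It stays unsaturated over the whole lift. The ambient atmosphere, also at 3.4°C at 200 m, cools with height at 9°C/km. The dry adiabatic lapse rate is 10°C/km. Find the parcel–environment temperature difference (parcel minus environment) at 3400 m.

Parcel:
  From 200 m to 3400 m (dry): cools by 10 × 3.2 = 32°C, giving -28.6°C.
Environment:
  From 200 m to 3400 m (environment): cools by 9 × 3.2 = 28.8°C, giving -25.4°C.
T_parcel − T_env = -28.6 − (-25.4) = -3.2°C

-3.2°C (parcel cooler than environment)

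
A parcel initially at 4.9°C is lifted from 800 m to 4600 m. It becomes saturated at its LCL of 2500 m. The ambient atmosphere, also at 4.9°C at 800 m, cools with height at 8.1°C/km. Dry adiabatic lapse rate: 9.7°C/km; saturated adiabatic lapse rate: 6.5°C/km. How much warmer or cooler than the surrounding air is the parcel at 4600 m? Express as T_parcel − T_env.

+0.64°C (parcel warmer than environment)

Parcel:
  Dry to 2500 m: -9.7 × 1.7 km = -16.49°C, so T = -11.59°C.
  Saturated to 4600 m: -6.5 × 2.1 km = -13.65°C, so T = -25.24°C.
Environment:
  Environment to 4600 m: -8.1 × 3.8 km = -30.78°C, so T = -25.88°C.
T_parcel − T_env = -25.24 − (-25.88) = +0.64°C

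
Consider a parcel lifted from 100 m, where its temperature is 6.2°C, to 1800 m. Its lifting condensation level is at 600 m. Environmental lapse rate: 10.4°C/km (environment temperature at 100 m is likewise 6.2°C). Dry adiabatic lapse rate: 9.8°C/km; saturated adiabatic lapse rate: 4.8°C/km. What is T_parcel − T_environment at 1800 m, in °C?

+7.02°C (parcel warmer than environment)

Parcel:
  100 → 600 m (dry, 9.8°C/km): ΔT = -9.8 × 0.5 = -4.9°C → T = 1.3°C
  600 → 1800 m (saturated, 4.8°C/km): ΔT = -4.8 × 1.2 = -5.76°C → T = -4.46°C
Environment:
  100 → 1800 m (environment, 10.4°C/km): ΔT = -10.4 × 1.7 = -17.68°C → T = -11.48°C
T_parcel − T_env = -4.46 − (-11.48) = +7.02°C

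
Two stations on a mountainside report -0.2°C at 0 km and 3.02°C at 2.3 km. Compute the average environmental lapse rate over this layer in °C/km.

Γ = −ΔT/Δz = (-0.2 − 3.02) / (2300 − 0) m
  = -3.22°C / 2.3 km = -1.4°C/km

-1.4°C/km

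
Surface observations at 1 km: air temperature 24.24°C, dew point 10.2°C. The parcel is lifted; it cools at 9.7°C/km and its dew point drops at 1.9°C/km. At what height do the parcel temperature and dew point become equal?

2.8 km

T and T_d converge at 9.7 − 1.9 = 7.8°C per km
Height above start = (24.24 − 10.2) / 7.8 = 1.8 km
LCL altitude = 1000 m + 1800 m = 2800 m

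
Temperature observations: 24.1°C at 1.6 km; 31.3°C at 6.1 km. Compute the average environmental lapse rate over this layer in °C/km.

Γ = −ΔT/Δz = (24.1 − 31.3) / (6100 − 1600) m
  = -7.2°C / 4.5 km = -1.6°C/km

-1.6°C/km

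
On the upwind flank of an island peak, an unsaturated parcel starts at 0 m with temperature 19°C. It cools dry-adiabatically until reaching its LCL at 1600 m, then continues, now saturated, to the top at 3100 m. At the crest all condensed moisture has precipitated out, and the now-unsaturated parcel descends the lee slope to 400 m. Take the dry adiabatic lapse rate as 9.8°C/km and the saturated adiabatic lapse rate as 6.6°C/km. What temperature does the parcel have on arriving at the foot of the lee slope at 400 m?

19.88°C

0–1600 m, dry: Δz = 1.6 km ⇒ ΔT = -15.68°C; T = 3.32°C
1600–3100 m, saturated: Δz = 1.5 km ⇒ ΔT = -9.9°C; T = -6.58°C
3100–400 m, dry descent: Δz = 2.7 km ⇒ ΔT = +26.46°C; T = 19.88°C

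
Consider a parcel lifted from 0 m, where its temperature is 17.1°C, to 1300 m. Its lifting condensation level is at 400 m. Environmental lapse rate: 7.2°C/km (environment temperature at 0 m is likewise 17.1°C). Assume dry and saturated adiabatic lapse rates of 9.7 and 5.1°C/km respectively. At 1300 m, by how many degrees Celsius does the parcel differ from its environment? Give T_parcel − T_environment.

+0.89°C (parcel warmer than environment)

Parcel:
  From 0 m to 400 m (dry): cools by 9.7 × 0.4 = 3.88°C, giving 13.22°C.
  From 400 m to 1300 m (saturated): cools by 5.1 × 0.9 = 4.59°C, giving 8.63°C.
Environment:
  From 0 m to 1300 m (environment): cools by 7.2 × 1.3 = 9.36°C, giving 7.74°C.
T_parcel − T_env = 8.63 − 7.74 = +0.89°C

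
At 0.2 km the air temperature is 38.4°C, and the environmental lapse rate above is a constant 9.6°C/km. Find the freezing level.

Height above start = (38.4 − 0) / 9.6 = 4 km
Altitude = 200 m + 4000 m = 4200 m

4.2 km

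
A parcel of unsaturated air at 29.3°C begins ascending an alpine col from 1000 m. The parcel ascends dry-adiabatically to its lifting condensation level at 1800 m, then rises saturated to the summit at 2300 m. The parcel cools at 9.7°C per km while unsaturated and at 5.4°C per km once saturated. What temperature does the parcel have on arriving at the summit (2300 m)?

18.84°C

Dry to 1800 m: -9.7 × 0.8 km = -7.76°C, so T = 21.54°C.
Saturated to 2300 m: -5.4 × 0.5 km = -2.7°C, so T = 18.84°C.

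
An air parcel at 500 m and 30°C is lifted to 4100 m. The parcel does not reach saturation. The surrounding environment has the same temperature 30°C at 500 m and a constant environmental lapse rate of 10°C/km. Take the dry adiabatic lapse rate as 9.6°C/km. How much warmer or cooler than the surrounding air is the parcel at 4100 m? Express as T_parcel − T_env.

Parcel:
  500–4100 m, dry: Δz = 3.6 km ⇒ ΔT = -34.56°C; T = -4.56°C
Environment:
  500–4100 m, environment: Δz = 3.6 km ⇒ ΔT = -36°C; T = -6°C
T_parcel − T_env = -4.56 − (-6) = +1.44°C

+1.44°C (parcel warmer than environment)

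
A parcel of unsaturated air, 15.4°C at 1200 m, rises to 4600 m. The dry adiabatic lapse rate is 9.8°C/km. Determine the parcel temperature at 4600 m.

-17.92°C

Dry adiabatic to 4600 m: -9.8 × 3.4 km = -33.32°C, so T = -17.92°C.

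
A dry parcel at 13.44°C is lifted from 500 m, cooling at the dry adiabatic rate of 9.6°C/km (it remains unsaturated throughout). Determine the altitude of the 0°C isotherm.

Height above start = (13.44 − 0) / 9.6 = 1.4 km
Altitude = 500 m + 1400 m = 1900 m

1900 m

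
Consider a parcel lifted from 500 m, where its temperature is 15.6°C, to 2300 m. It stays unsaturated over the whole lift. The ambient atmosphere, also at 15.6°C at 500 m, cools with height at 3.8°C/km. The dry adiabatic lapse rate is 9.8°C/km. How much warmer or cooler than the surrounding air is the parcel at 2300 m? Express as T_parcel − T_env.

Parcel:
  From 500 m to 2300 m (dry): cools by 9.8 × 1.8 = 17.64°C, giving -2.04°C.
Environment:
  From 500 m to 2300 m (environment): cools by 3.8 × 1.8 = 6.84°C, giving 8.76°C.
T_parcel − T_env = -2.04 − 8.76 = -10.8°C

-10.8°C (parcel cooler than environment)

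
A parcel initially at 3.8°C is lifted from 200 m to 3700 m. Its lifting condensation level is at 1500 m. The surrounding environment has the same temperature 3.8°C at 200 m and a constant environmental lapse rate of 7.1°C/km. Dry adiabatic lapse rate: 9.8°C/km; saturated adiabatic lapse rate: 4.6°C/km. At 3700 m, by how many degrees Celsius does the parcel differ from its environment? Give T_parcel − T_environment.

Parcel:
  From 200 m to 1500 m (dry): cools by 9.8 × 1.3 = 12.74°C, giving -8.94°C.
  From 1500 m to 3700 m (saturated): cools by 4.6 × 2.2 = 10.12°C, giving -19.06°C.
Environment:
  From 200 m to 3700 m (environment): cools by 7.1 × 3.5 = 24.85°C, giving -21.05°C.
T_parcel − T_env = -19.06 − (-21.05) = +1.99°C

+1.99°C (parcel warmer than environment)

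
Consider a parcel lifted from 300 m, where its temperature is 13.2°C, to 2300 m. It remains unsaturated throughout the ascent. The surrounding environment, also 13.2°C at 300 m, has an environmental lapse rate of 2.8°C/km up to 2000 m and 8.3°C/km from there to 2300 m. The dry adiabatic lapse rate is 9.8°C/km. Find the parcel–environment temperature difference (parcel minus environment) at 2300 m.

-12.35°C (parcel cooler than environment)

Parcel:
  From 300 m to 2300 m (dry): cools by 9.8 × 2 = 19.6°C, giving -6.4°C.
Environment:
  From 300 m to 2000 m (environment, lower layer): cools by 2.8 × 1.7 = 4.76°C, giving 8.44°C.
  From 2000 m to 2300 m (environment, upper layer): cools by 8.3 × 0.3 = 2.49°C, giving 5.95°C.
T_parcel − T_env = -6.4 − 5.95 = -12.35°C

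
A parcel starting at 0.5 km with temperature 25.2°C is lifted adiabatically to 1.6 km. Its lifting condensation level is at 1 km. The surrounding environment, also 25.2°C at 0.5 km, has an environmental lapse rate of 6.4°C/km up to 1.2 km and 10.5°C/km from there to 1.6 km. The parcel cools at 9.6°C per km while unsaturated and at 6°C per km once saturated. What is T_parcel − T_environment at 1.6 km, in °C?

Parcel:
  500 → 1000 m (dry, 9.6°C/km): ΔT = -9.6 × 0.5 = -4.8°C → T = 20.4°C
  1000 → 1600 m (saturated, 6°C/km): ΔT = -6 × 0.6 = -3.6°C → T = 16.8°C
Environment:
  500 → 1200 m (environment, lower layer, 6.4°C/km): ΔT = -6.4 × 0.7 = -4.48°C → T = 20.72°C
  1200 → 1600 m (environment, upper layer, 10.5°C/km): ΔT = -10.5 × 0.4 = -4.2°C → T = 16.52°C
T_parcel − T_env = 16.8 − 16.52 = +0.28°C

+0.28°C (parcel warmer than environment)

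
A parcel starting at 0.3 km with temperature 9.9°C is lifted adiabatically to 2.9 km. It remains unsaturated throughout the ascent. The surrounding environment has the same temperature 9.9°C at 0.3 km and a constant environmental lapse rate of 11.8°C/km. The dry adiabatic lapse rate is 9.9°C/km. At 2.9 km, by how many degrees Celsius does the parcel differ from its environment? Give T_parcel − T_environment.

+4.94°C (parcel warmer than environment)

Parcel:
  Dry to 2900 m: -9.9 × 2.6 km = -25.74°C, so T = -15.84°C.
Environment:
  Environment to 2900 m: -11.8 × 2.6 km = -30.68°C, so T = -20.78°C.
T_parcel − T_env = -15.84 − (-20.78) = +4.94°C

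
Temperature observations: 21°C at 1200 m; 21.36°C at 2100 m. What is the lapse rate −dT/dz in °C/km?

-0.4°C/km

Γ = −ΔT/Δz = (21 − 21.36) / (2100 − 1200) m
  = -0.36°C / 0.9 km = -0.4°C/km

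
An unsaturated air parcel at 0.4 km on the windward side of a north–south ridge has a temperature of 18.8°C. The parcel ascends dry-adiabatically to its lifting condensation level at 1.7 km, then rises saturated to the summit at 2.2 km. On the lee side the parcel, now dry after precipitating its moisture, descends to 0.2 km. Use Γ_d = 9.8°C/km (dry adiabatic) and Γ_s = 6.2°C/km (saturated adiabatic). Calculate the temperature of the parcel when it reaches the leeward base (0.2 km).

Dry to 1700 m: -9.8 × 1.3 km = -12.74°C, so T = 6.06°C.
Saturated to 2200 m: -6.2 × 0.5 km = -3.1°C, so T = 2.96°C.
Dry descent to 200 m: +9.8 × 2 km = +19.6°C, so T = 22.56°C.

22.56°C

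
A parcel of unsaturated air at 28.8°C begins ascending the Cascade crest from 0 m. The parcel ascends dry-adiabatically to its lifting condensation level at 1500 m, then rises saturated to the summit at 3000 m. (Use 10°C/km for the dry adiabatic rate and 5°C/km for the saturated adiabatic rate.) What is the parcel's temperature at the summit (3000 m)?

6.3°C

0–1500 m, dry: Δz = 1.5 km ⇒ ΔT = -15°C; T = 13.8°C
1500–3000 m, saturated: Δz = 1.5 km ⇒ ΔT = -7.5°C; T = 6.3°C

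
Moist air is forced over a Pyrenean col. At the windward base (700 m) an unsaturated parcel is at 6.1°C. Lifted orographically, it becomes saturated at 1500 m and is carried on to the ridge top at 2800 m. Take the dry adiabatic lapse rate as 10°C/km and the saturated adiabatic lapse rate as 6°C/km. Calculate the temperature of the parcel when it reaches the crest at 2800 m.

From 700 m to 1500 m (dry): cools by 10 × 0.8 = 8°C, giving -1.9°C.
From 1500 m to 2800 m (saturated): cools by 6 × 1.3 = 7.8°C, giving -9.7°C.

-9.7°C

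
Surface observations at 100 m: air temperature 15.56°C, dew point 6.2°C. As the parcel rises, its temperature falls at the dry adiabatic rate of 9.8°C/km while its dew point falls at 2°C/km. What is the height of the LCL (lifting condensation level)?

1300 m

T and T_d converge at 9.8 − 2 = 7.8°C per km
Height above start = (15.56 − 6.2) / 7.8 = 1.2 km
LCL altitude = 100 m + 1200 m = 1300 m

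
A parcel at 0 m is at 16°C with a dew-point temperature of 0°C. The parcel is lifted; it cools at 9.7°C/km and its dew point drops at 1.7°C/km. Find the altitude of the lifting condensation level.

2000 m

T and T_d converge at 9.7 − 1.7 = 8°C per km
Height above start = (16 − 0) / 8 = 2 km
LCL altitude = 0 m + 2000 m = 2000 m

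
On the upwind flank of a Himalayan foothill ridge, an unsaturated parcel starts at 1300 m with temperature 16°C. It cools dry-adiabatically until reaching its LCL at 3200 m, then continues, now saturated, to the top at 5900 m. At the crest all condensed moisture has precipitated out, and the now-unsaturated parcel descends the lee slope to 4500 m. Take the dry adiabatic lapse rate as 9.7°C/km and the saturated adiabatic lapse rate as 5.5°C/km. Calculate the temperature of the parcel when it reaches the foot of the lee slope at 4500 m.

-3.7°C

1300 → 3200 m (dry, 9.7°C/km): ΔT = -9.7 × 1.9 = -18.43°C → T = -2.43°C
3200 → 5900 m (saturated, 5.5°C/km): ΔT = -5.5 × 2.7 = -14.85°C → T = -17.28°C
5900 → 4500 m (dry descent, 9.7°C/km): ΔT = +9.7 × 1.4 = +13.58°C → T = -3.7°C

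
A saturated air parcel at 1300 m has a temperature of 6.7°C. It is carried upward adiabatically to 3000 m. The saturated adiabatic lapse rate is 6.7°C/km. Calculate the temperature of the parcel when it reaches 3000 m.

Saturated adiabatic to 3000 m: -6.7 × 1.7 km = -11.39°C, so T = -4.69°C.

-4.69°C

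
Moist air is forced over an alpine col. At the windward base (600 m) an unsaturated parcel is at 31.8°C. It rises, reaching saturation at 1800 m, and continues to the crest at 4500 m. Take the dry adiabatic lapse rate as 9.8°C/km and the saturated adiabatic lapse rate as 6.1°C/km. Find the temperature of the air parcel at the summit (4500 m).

3.57°C

600 → 1800 m (dry, 9.8°C/km): ΔT = -9.8 × 1.2 = -11.76°C → T = 20.04°C
1800 → 4500 m (saturated, 6.1°C/km): ΔT = -6.1 × 2.7 = -16.47°C → T = 3.57°C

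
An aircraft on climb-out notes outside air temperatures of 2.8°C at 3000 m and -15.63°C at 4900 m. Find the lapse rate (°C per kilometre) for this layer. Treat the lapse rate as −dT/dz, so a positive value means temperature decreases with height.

9.7°C/km

Γ = −ΔT/Δz = (2.8 − (-15.63)) / (4900 − 3000) m
  = 18.43°C / 1.9 km = 9.7°C/km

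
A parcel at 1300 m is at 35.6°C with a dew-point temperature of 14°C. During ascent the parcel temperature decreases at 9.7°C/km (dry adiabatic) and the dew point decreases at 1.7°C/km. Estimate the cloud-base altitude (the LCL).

T and T_d converge at 9.7 − 1.7 = 8°C per km
Height above start = (35.6 − 14) / 8 = 2.7 km
LCL altitude = 1300 m + 2700 m = 4000 m

4000 m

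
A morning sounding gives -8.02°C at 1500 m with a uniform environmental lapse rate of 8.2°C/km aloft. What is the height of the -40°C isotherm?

Height above start = (-8.02 − (-40)) / 8.2 = 3.9 km
Altitude = 1500 m + 3900 m = 5400 m

5400 m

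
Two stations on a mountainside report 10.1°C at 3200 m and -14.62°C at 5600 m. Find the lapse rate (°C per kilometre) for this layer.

Γ = −ΔT/Δz = (10.1 − (-14.62)) / (5600 − 3200) m
  = 24.72°C / 2.4 km = 10.3°C/km

10.3°C/km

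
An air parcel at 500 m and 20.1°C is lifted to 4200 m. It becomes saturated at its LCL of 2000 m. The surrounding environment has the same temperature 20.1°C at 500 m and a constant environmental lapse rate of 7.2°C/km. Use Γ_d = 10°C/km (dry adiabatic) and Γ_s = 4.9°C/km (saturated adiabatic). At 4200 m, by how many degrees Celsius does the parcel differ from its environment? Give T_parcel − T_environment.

Parcel:
  500–2000 m, dry: Δz = 1.5 km ⇒ ΔT = -15°C; T = 5.1°C
  2000–4200 m, saturated: Δz = 2.2 km ⇒ ΔT = -10.78°C; T = -5.68°C
Environment:
  500–4200 m, environment: Δz = 3.7 km ⇒ ΔT = -26.64°C; T = -6.54°C
T_parcel − T_env = -5.68 − (-6.54) = +0.86°C

+0.86°C (parcel warmer than environment)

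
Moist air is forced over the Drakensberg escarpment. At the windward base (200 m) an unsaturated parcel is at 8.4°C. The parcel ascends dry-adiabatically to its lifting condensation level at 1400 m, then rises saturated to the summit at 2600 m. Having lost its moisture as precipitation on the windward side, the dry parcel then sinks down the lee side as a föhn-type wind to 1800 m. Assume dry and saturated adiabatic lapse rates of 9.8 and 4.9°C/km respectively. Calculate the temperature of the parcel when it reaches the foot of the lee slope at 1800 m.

From 200 m to 1400 m (dry): cools by 9.8 × 1.2 = 11.76°C, giving -3.36°C.
From 1400 m to 2600 m (saturated): cools by 4.9 × 1.2 = 5.88°C, giving -9.24°C.
From 2600 m to 1800 m (dry descent): warms by 9.8 × 0.8 = 7.84°C, giving -1.4°C.

-1.4°C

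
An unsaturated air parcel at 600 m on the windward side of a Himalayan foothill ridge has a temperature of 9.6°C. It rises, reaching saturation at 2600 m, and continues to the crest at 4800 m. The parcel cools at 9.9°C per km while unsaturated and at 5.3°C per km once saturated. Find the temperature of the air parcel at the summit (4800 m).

Dry to 2600 m: -9.9 × 2 km = -19.8°C, so T = -10.2°C.
Saturated to 4800 m: -5.3 × 2.2 km = -11.66°C, so T = -21.86°C.

-21.86°C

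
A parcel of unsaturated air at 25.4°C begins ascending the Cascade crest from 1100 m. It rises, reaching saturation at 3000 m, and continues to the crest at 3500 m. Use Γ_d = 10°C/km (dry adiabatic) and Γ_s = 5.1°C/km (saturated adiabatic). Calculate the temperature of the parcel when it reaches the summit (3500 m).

3.85°C

1100 → 3000 m (dry, 10°C/km): ΔT = -10 × 1.9 = -19°C → T = 6.4°C
3000 → 3500 m (saturated, 5.1°C/km): ΔT = -5.1 × 0.5 = -2.55°C → T = 3.85°C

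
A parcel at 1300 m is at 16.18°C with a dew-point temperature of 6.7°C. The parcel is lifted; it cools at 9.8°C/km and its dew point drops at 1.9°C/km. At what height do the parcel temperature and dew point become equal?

T and T_d converge at 9.8 − 1.9 = 7.9°C per km
Height above start = (16.18 − 6.7) / 7.9 = 1.2 km
LCL altitude = 1300 m + 1200 m = 2500 m

2500 m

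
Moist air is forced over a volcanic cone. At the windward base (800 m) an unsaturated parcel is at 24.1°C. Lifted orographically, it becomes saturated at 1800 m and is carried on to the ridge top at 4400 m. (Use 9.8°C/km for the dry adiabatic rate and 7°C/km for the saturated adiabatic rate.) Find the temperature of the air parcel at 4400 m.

-3.9°C

800 → 1800 m (dry, 9.8°C/km): ΔT = -9.8 × 1 = -9.8°C → T = 14.3°C
1800 → 4400 m (saturated, 7°C/km): ΔT = -7 × 2.6 = -18.2°C → T = -3.9°C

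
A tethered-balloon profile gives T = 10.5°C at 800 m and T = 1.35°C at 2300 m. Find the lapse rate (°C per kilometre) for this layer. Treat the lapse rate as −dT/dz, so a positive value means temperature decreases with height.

6.1°C/km

Γ = −ΔT/Δz = (10.5 − 1.35) / (2300 − 800) m
  = 9.15°C / 1.5 km = 6.1°C/km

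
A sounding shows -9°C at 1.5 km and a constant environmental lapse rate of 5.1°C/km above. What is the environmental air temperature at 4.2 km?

-22.77°C

Environmental to 4200 m: -5.1 × 2.7 km = -13.77°C, so T = -22.77°C.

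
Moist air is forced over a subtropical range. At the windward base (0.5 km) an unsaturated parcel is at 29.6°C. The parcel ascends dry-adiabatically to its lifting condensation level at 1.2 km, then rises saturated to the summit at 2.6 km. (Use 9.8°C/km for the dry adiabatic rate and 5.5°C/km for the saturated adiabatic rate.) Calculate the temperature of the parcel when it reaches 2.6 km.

15.04°C

Dry to 1200 m: -9.8 × 0.7 km = -6.86°C, so T = 22.74°C.
Saturated to 2600 m: -5.5 × 1.4 km = -7.7°C, so T = 15.04°C.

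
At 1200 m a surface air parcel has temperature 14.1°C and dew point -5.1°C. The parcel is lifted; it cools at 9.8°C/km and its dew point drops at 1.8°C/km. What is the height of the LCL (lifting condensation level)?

3600 m

T and T_d converge at 9.8 − 1.8 = 8°C per km
Height above start = (14.1 − (-5.1)) / 8 = 2.4 km
LCL altitude = 1200 m + 2400 m = 3600 m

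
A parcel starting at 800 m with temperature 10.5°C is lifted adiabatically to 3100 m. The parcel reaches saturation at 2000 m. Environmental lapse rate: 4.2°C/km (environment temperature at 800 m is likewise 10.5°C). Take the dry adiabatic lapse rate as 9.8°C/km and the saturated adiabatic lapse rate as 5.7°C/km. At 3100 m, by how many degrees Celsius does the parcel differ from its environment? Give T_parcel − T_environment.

Parcel:
  From 800 m to 2000 m (dry): cools by 9.8 × 1.2 = 11.76°C, giving -1.26°C.
  From 2000 m to 3100 m (saturated): cools by 5.7 × 1.1 = 6.27°C, giving -7.53°C.
Environment:
  From 800 m to 3100 m (environment): cools by 4.2 × 2.3 = 9.66°C, giving 0.84°C.
T_parcel − T_env = -7.53 − 0.84 = -8.37°C

-8.37°C (parcel cooler than environment)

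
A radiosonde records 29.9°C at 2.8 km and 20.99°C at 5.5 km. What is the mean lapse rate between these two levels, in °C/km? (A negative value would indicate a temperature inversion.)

3.3°C/km

Γ = −ΔT/Δz = (29.9 − 20.99) / (5500 − 2800) m
  = 8.91°C / 2.7 km = 3.3°C/km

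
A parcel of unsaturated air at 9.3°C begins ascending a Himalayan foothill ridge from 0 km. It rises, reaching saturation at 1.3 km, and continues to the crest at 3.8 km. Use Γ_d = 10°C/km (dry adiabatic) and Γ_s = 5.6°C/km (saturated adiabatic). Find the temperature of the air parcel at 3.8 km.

-17.7°C

0 → 1300 m (dry, 10°C/km): ΔT = -10 × 1.3 = -13°C → T = -3.7°C
1300 → 3800 m (saturated, 5.6°C/km): ΔT = -5.6 × 2.5 = -14°C → T = -17.7°C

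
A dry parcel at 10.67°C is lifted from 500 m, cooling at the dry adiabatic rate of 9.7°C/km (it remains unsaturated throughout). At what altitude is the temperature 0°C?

1600 m

Height above start = (10.67 − 0) / 9.7 = 1.1 km
Altitude = 500 m + 1100 m = 1600 m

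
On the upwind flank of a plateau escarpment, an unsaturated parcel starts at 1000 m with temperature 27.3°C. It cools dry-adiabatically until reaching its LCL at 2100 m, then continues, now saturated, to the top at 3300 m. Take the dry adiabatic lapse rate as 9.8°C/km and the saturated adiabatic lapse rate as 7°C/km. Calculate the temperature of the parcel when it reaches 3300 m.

8.12°C

Dry to 2100 m: -9.8 × 1.1 km = -10.78°C, so T = 16.52°C.
Saturated to 3300 m: -7 × 1.2 km = -8.4°C, so T = 8.12°C.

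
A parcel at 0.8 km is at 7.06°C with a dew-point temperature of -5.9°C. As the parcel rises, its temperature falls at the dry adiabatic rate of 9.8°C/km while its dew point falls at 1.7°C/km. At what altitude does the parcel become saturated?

2.4 km

T and T_d converge at 9.8 − 1.7 = 8.1°C per km
Height above start = (7.06 − (-5.9)) / 8.1 = 1.6 km
LCL altitude = 800 m + 1600 m = 2400 m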